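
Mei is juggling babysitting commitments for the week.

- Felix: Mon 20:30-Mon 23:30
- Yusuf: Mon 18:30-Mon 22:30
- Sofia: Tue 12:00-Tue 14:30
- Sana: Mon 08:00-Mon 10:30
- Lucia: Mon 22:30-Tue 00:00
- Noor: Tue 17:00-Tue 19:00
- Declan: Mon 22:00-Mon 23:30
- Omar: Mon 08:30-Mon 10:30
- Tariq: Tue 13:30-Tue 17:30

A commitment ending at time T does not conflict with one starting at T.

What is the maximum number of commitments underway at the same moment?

3

Sort all start/end points and keep a running count:
Mon 08:00 start Sana → 1
Mon 08:30 start Omar → 2
Mon 10:30 end Omar → 1
Mon 10:30 end Sana → 0
Mon 18:30 start Yusuf → 1
Mon 20:30 start Felix → 2
Mon 22:00 start Declan → 3
Mon 22:30 end Yusuf → 2
Mon 22:30 start Lucia → 3
Mon 23:30 end Declan → 2
Mon 23:30 end Felix → 1
Tue 00:00 end Lucia → 0
Tue 12:00 start Sofia → 1
Tue 13:30 start Tariq → 2
Tue 14:30 end Sofia → 1
Tue 17:00 start Noor → 2
Tue 17:30 end Tariq → 1
Tue 19:00 end Noor → 0
Peak is 3, at Mon 22:00 (Declan, Felix, Yusuf).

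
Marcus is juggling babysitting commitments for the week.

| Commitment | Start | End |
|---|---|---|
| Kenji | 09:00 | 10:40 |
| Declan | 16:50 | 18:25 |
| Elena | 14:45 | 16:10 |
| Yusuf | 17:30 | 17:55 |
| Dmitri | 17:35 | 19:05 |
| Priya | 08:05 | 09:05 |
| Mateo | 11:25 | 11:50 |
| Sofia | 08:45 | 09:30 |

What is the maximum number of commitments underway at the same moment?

3

Walk through starts and ends in time order (an end at T is processed before a start at T):
08:05 start Priya → 1
08:45 start Sofia → 2
09:00 start Kenji → 3
09:05 end Priya → 2
09:30 end Sofia → 1
10:40 end Kenji → 0
11:25 start Mateo → 1
11:50 end Mateo → 0
14:45 start Elena → 1
16:10 end Elena → 0
16:50 start Declan → 1
17:30 start Yusuf → 2
17:35 start Dmitri → 3
17:55 end Yusuf → 2
18:25 end Declan → 1
19:05 end Dmitri → 0
Peak is 3, at 09:00 (Kenji, Priya, Sofia).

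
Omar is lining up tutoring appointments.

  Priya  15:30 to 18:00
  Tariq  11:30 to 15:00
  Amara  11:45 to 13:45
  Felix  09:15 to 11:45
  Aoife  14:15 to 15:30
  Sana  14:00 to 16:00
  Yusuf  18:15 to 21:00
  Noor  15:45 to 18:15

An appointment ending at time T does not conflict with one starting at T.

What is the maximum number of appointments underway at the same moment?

Walk through starts and ends in time order (an end at T is processed before a start at T):
09:15 start Felix → 1
11:30 start Tariq → 2
11:45 end Felix → 1
11:45 start Amara → 2
13:45 end Amara → 1
14:00 start Sana → 2
14:15 start Aoife → 3
15:00 end Tariq → 2
15:30 end Aoife → 1
15:30 start Priya → 2
15:45 start Noor → 3
16:00 end Sana → 2
18:00 end Priya → 1
18:15 end Noor → 0
18:15 start Yusuf → 1
21:00 end Yusuf → 0
Peak is 3, at 14:15 (Aoife, Sana, Tariq).

3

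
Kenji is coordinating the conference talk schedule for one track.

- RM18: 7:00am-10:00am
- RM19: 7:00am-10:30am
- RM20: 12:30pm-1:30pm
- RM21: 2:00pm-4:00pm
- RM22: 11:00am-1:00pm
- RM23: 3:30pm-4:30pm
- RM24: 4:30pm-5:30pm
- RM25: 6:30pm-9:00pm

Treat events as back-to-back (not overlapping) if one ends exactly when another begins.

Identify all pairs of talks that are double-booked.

RM18 & RM19, RM20 & RM22, RM21 & RM23

Sorted by start: RM18, RM19, RM22, RM20, RM21, RM23, RM24, RM25.
RM19 starts before RM18 ends → RM18 and RM19 overlap.
RM22 starts after RM18 ends, so nothing later overlaps RM18 either.
RM22 starts after RM19 ends, so nothing later overlaps RM19 either.
RM20 starts before RM22 ends → RM22 and RM20 overlap.
RM21 starts after RM22 ends, so nothing later overlaps RM22 either.
RM21 starts after RM20 ends, so nothing later overlaps RM20 either.
RM23 starts before RM21 ends → RM21 and RM23 overlap.
RM24 starts after RM21 ends, so nothing later overlaps RM21 either.
RM24 starts exactly when RM23 ends (back-to-back, no overlap), so nothing later overlaps RM23 either.
RM25 starts after RM24 ends.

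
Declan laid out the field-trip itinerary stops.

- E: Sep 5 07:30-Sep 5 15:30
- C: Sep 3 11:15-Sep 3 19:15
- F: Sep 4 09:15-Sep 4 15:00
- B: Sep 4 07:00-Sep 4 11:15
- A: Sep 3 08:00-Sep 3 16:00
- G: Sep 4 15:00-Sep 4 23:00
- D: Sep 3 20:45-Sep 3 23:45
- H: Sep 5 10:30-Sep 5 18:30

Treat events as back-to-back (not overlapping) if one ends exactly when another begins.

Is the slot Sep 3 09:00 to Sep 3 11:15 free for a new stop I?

No — it overlaps A

A: starts Sep 3 08:00 before I ends Sep 3 11:15, and ends Sep 3 16:00 after I starts Sep 3 09:00 → overlap.
C: starts Sep 3 11:15 at or after I ends Sep 3 11:15 → clear.
D: starts Sep 3 20:45 at or after I ends Sep 3 11:15 → clear.
B: starts Sep 4 07:00 at or after I ends Sep 3 11:15 → clear.
F: starts Sep 4 09:15 at or after I ends Sep 3 11:15 → clear.
G: starts Sep 4 15:00 at or after I ends Sep 3 11:15 → clear.
E: starts Sep 5 07:30 at or after I ends Sep 3 11:15 → clear.
H: starts Sep 5 10:30 at or after I ends Sep 3 11:15 → clear.
I overlaps A.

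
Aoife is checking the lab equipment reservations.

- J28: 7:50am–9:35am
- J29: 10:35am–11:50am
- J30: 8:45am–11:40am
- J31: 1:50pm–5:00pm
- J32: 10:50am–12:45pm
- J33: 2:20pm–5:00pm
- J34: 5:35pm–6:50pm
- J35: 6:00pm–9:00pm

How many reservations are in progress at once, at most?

3

Sort all start/end points and keep a running count:
7:50am start J28 → 1
8:45am start J30 → 2
9:35am end J28 → 1
10:35am start J29 → 2
10:50am start J32 → 3
11:40am end J30 → 2
11:50am end J29 → 1
12:45pm end J32 → 0
1:50pm start J31 → 1
2:20pm start J33 → 2
5:00pm end J31 → 1
5:00pm end J33 → 0
5:35pm start J34 → 1
6:00pm start J35 → 2
6:50pm end J34 → 1
9:00pm end J35 → 0
Peak is 3, at 10:50am (J29, J30, J32).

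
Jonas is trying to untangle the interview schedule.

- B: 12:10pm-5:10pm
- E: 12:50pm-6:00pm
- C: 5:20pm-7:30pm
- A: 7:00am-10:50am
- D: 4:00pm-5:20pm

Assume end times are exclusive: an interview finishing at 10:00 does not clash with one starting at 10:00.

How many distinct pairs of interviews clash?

Sorted by start: A, B, E, D, C.
B starts after A ends — done with A.
E starts before B ends → B and E overlap.
D starts before B ends → B and D overlap.
C starts after B ends.
D starts before E ends → E and D overlap.
C starts before E ends → E and C overlap.
C starts exactly when D ends (back-to-back, no overlap).
Overlapping pairs: B & D, B & E, C & E, D & E — 4 in total.

4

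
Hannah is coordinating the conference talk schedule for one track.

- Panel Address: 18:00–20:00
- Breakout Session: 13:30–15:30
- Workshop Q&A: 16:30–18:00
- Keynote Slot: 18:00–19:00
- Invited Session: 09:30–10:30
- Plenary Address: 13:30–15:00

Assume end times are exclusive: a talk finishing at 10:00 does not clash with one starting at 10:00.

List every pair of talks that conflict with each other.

Sorted by start: Invited Session, Breakout Session, Plenary Address, Workshop Q&A, Panel Address, Keynote Slot.
Breakout Session starts after Invited Session ends, so nothing later overlaps Invited Session either.
Plenary Address starts before Breakout Session ends → Breakout Session and Plenary Address overlap.
Workshop Q&A starts after Breakout Session ends, so nothing later overlaps Breakout Session either.
Workshop Q&A starts after Plenary Address ends, so nothing later overlaps Plenary Address either.
Panel Address starts exactly when Workshop Q&A ends (back-to-back, no overlap), so nothing later overlaps Workshop Q&A either.
Keynote Slot starts before Panel Address ends → Panel Address and Keynote Slot overlap.

Breakout Session & Plenary Address, Keynote Slot & Panel Address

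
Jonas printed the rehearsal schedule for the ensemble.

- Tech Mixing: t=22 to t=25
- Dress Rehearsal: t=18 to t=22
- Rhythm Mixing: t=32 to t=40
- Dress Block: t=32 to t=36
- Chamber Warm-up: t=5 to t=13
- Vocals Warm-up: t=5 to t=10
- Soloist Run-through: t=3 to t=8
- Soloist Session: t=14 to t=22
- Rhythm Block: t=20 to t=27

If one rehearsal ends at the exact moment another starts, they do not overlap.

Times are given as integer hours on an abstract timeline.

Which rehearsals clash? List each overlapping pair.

Chamber Warm-up & Soloist Run-through, Chamber Warm-up & Vocals Warm-up, Dress Block & Rhythm Mixing, Dress Rehearsal & Rhythm Block, Dress Rehearsal & Soloist Session, Rhythm Block & Soloist Session, Rhythm Block & Tech Mixing, Soloist Run-through & Vocals Warm-up

Sorted by start: Soloist Run-through, Vocals Warm-up, Chamber Warm-up, Soloist Session, Dress Rehearsal, Rhythm Block, Tech Mixing, Dress Block, Rhythm Mixing.
Vocals Warm-up starts before Soloist Run-through ends → Soloist Run-through and Vocals Warm-up overlap.
Chamber Warm-up starts before Soloist Run-through ends → Soloist Run-through and Chamber Warm-up overlap.
Soloist Session starts after Soloist Run-through ends, so nothing later overlaps Soloist Run-through either.
Chamber Warm-up starts before Vocals Warm-up ends → Vocals Warm-up and Chamber Warm-up overlap.
Soloist Session starts after Vocals Warm-up ends, so nothing later overlaps Vocals Warm-up either.
Soloist Session starts after Chamber Warm-up ends, so nothing later overlaps Chamber Warm-up either.
Dress Rehearsal starts before Soloist Session ends → Soloist Session and Dress Rehearsal overlap.
Rhythm Block starts before Soloist Session ends → Soloist Session and Rhythm Block overlap.
Tech Mixing starts exactly when Soloist Session ends (back-to-back, no overlap), so nothing later overlaps Soloist Session either.
Rhythm Block starts before Dress Rehearsal ends → Dress Rehearsal and Rhythm Block overlap.
Tech Mixing starts exactly when Dress Rehearsal ends (back-to-back, no overlap), so nothing later overlaps Dress Rehearsal either.
Tech Mixing starts before Rhythm Block ends → Rhythm Block and Tech Mixing overlap.
Dress Block starts after Rhythm Block ends, so nothing later overlaps Rhythm Block either.
Dress Block starts after Tech Mixing ends, so nothing later overlaps Tech Mixing either.
Rhythm Mixing starts before Dress Block ends → Dress Block and Rhythm Mixing overlap.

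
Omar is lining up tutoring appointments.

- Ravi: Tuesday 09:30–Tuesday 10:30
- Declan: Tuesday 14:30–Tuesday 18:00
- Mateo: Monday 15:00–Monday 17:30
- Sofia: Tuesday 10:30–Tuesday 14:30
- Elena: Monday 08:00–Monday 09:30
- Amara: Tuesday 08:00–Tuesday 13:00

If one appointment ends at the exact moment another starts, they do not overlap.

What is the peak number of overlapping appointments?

Sweep the timeline, counting +1 at each start and −1 at each end (ends before starts at a tie):
Monday 08:00 start Elena → 1
Monday 09:30 end Elena → 0
Monday 15:00 start Mateo → 1
Monday 17:30 end Mateo → 0
Tuesday 08:00 start Amara → 1
Tuesday 09:30 start Ravi → 2
Tuesday 10:30 end Ravi → 1
Tuesday 10:30 start Sofia → 2
Tuesday 13:00 end Amara → 1
Tuesday 14:30 end Sofia → 0
Tuesday 14:30 start Declan → 1
Tuesday 18:00 end Declan → 0
Peak is 2, at Tuesday 09:30 (Amara, Ravi).

2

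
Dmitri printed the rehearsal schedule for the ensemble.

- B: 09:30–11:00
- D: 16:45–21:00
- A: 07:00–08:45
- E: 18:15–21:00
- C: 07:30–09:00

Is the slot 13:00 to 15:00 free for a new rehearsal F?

A: ends 08:45 at or before F starts 13:00 → clear.
C: ends 09:00 at or before F starts 13:00 → clear.
B: ends 11:00 at or before F starts 13:00 → clear.
D: starts 16:45 at or after F ends 15:00 → clear.
E: starts 18:15 at or after F ends 15:00 → clear.

Yes — the slot is free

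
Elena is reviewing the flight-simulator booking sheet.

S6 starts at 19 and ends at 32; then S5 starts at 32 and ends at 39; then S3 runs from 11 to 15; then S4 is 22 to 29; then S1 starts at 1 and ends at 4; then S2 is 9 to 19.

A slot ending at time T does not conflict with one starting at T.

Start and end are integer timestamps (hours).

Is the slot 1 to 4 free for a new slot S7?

S1: starts 1 before S7 ends 4, and ends 4 after S7 starts 1 → overlap.
S2: starts 9 at or after S7 ends 4 → clear.
S3: starts 11 at or after S7 ends 4 → clear.
S6: starts 19 at or after S7 ends 4 → clear.
S4: starts 22 at or after S7 ends 4 → clear.
S5: starts 32 at or after S7 ends 4 → clear.
S7 overlaps S1.

No — it overlaps S1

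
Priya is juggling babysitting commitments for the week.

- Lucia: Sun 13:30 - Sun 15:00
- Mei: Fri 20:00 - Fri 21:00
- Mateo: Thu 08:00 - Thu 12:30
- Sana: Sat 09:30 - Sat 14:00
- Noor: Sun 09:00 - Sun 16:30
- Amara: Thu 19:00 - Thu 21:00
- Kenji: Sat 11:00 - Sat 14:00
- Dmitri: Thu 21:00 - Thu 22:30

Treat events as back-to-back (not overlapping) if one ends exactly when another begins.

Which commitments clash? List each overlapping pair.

Kenji & Sana, Lucia & Noor

Check each pair: they overlap iff neither finishes before the other starts.
Sorted by start: Mateo, Amara, Dmitri, Mei, Sana, Kenji, Noor, Lucia.
Amara starts after Mateo ends, so Mateo has no further overlaps.
Dmitri starts exactly when Amara ends (back-to-back, no overlap), so Amara has no further overlaps.
Mei starts after Dmitri ends, so Dmitri has no further overlaps.
Sana starts after Mei ends, so Mei has no further overlaps.
Kenji starts before Sana ends → Sana and Kenji overlap.
Noor starts after Sana ends, so Sana has no further overlaps.
Noor starts after Kenji ends, so Kenji has no further overlaps.
Lucia starts before Noor ends → Noor and Lucia overlap.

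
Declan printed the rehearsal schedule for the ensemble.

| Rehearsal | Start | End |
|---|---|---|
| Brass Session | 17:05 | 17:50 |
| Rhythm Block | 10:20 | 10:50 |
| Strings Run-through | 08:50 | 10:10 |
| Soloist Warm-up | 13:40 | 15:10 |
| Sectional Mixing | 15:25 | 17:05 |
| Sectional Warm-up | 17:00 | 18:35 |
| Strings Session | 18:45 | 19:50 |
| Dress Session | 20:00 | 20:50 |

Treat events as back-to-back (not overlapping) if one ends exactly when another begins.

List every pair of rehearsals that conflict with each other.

Two intervals overlap when each starts before the other ends.
Sorted by start: Strings Run-through, Rhythm Block, Soloist Warm-up, Sectional Mixing, Sectional Warm-up, Brass Session, Strings Session, Dress Session.
Rhythm Block starts after Strings Run-through ends, so nothing later overlaps Strings Run-through either.
Soloist Warm-up starts after Rhythm Block ends, so nothing later overlaps Rhythm Block either.
Sectional Mixing starts after Soloist Warm-up ends, so nothing later overlaps Soloist Warm-up either.
Sectional Warm-up starts before Sectional Mixing ends → Sectional Mixing and Sectional Warm-up overlap.
Brass Session starts exactly when Sectional Mixing ends (back-to-back, no overlap), so nothing later overlaps Sectional Mixing either.
Brass Session starts before Sectional Warm-up ends → Sectional Warm-up and Brass Session overlap.
Strings Session starts after Sectional Warm-up ends, so nothing later overlaps Sectional Warm-up either.
Strings Session starts after Brass Session ends, so nothing later overlaps Brass Session either.
Dress Session starts after Strings Session ends.

Brass Session & Sectional Warm-up, Sectional Mixing & Sectional Warm-up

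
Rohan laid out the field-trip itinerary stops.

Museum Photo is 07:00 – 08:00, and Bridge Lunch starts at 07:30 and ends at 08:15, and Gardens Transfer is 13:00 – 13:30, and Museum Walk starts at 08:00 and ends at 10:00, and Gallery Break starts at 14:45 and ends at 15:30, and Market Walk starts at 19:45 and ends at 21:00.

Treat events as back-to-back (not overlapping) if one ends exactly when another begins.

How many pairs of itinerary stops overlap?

2

Sorted by start: Museum Photo, Bridge Lunch, Museum Walk, Gardens Transfer, Gallery Break, Market Walk.
Bridge Lunch starts before Museum Photo ends → Museum Photo and Bridge Lunch overlap.
Museum Walk starts exactly when Museum Photo ends (back-to-back, no overlap), so nothing later overlaps Museum Photo either.
Museum Walk starts before Bridge Lunch ends → Bridge Lunch and Museum Walk overlap.
Gardens Transfer starts after Bridge Lunch ends, so nothing later overlaps Bridge Lunch either.
Gardens Transfer starts after Museum Walk ends, so nothing later overlaps Museum Walk either.
Gallery Break starts after Gardens Transfer ends, so nothing later overlaps Gardens Transfer either.
Market Walk starts after Gallery Break ends.
Overlapping pairs: Bridge Lunch & Museum Photo, Bridge Lunch & Museum Walk — 2 in total.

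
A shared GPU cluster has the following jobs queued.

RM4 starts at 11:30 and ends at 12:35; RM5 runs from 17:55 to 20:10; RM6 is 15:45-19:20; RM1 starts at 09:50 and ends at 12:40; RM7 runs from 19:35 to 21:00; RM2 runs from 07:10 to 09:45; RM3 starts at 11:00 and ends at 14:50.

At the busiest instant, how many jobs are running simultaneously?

3

Walk through starts and ends in time order (an end at T is processed before a start at T):
07:10 start RM2 → 1
09:45 end RM2 → 0
09:50 start RM1 → 1
11:00 start RM3 → 2
11:30 start RM4 → 3
12:35 end RM4 → 2
12:40 end RM1 → 1
14:50 end RM3 → 0
15:45 start RM6 → 1
17:55 start RM5 → 2
19:20 end RM6 → 1
19:35 start RM7 → 2
20:10 end RM5 → 1
21:00 end RM7 → 0
Peak is 3, at 11:30 (RM1, RM3, RM4).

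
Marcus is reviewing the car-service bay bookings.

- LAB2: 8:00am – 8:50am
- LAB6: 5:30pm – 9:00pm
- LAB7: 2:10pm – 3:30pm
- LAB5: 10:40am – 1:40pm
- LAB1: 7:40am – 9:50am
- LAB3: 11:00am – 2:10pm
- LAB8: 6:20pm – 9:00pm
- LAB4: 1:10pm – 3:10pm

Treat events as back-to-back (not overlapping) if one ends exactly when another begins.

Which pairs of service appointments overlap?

LAB1 & LAB2, LAB3 & LAB4, LAB3 & LAB5, LAB4 & LAB5, LAB4 & LAB7, LAB6 & LAB8

Sorted by start: LAB1, LAB2, LAB5, LAB3, LAB4, LAB7, LAB6, LAB8.
LAB2 starts before LAB1 ends → LAB1 and LAB2 overlap.
LAB5 starts after LAB1 ends; LAB1 is clear from here.
LAB5 starts after LAB2 ends; LAB2 is clear from here.
LAB3 starts before LAB5 ends → LAB5 and LAB3 overlap.
LAB4 starts before LAB5 ends → LAB5 and LAB4 overlap.
LAB7 starts after LAB5 ends; LAB5 is clear from here.
LAB4 starts before LAB3 ends → LAB3 and LAB4 overlap.
LAB7 starts exactly when LAB3 ends (back-to-back, no overlap); LAB3 is clear from here.
LAB7 starts before LAB4 ends → LAB4 and LAB7 overlap.
LAB6 starts after LAB4 ends; LAB4 is clear from here.
LAB6 starts after LAB7 ends; LAB7 is clear from here.
LAB8 starts before LAB6 ends → LAB6 and LAB8 overlap.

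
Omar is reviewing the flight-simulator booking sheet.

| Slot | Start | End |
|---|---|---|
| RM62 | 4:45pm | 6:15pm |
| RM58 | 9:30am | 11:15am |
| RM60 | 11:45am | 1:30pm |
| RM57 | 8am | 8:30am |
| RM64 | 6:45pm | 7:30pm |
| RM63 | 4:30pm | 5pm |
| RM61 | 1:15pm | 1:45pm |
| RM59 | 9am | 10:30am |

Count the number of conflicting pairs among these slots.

3

Sorted by start: RM57, RM59, RM58, RM60, RM61, RM63, RM62, RM64.
RM59 starts after RM57 ends, so RM57 has no further overlaps.
RM58 starts before RM59 ends → RM59 and RM58 overlap.
RM60 starts after RM59 ends, so RM59 has no further overlaps.
RM60 starts after RM58 ends, so RM58 has no further overlaps.
RM61 starts before RM60 ends → RM60 and RM61 overlap.
RM63 starts after RM60 ends, so RM60 has no further overlaps.
RM63 starts after RM61 ends, so RM61 has no further overlaps.
RM62 starts before RM63 ends → RM63 and RM62 overlap.
RM64 starts after RM63 ends.
RM64 starts after RM62 ends.
Overlapping pairs: RM58 & RM59, RM60 & RM61, RM62 & RM63 — 3 in total.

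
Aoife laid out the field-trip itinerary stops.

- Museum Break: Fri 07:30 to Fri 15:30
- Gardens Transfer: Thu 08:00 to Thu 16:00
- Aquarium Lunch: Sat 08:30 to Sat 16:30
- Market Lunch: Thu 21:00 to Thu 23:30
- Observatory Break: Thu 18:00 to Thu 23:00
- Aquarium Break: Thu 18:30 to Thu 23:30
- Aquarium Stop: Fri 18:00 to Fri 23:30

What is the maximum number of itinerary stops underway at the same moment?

3

Sort all start/end points and keep a running count:
Thu 08:00 start Gardens Transfer → 1
Thu 16:00 end Gardens Transfer → 0
Thu 18:00 start Observatory Break → 1
Thu 18:30 start Aquarium Break → 2
Thu 21:00 start Market Lunch → 3
Thu 23:00 end Observatory Break → 2
Thu 23:30 end Aquarium Break → 1
Thu 23:30 end Market Lunch → 0
Fri 07:30 start Museum Break → 1
Fri 15:30 end Museum Break → 0
Fri 18:00 start Aquarium Stop → 1
Fri 23:30 end Aquarium Stop → 0
Sat 08:30 start Aquarium Lunch → 1
Sat 16:30 end Aquarium Lunch → 0
Peak is 3, at Thu 21:00 (Aquarium Break, Market Lunch, Observatory Break).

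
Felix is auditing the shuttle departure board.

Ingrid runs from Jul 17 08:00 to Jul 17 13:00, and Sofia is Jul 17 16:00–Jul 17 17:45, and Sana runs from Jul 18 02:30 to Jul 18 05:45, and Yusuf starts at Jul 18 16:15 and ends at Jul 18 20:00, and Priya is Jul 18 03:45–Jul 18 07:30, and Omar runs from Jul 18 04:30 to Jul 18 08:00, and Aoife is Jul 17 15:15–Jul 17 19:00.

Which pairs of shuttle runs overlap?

Aoife & Sofia, Omar & Priya, Omar & Sana, Priya & Sana

Check each pair: they overlap iff neither finishes before the other starts.
Sorted by start: Ingrid, Aoife, Sofia, Sana, Priya, Omar, Yusuf.
Aoife starts after Ingrid ends, so nothing later overlaps Ingrid either.
Sofia starts before Aoife ends → Aoife and Sofia overlap.
Sana starts after Aoife ends, so nothing later overlaps Aoife either.
Sana starts after Sofia ends, so nothing later overlaps Sofia either.
Priya starts before Sana ends → Sana and Priya overlap.
Omar starts before Sana ends → Sana and Omar overlap.
Yusuf starts after Sana ends.
Omar starts before Priya ends → Priya and Omar overlap.
Yusuf starts after Priya ends.
Yusuf starts after Omar ends.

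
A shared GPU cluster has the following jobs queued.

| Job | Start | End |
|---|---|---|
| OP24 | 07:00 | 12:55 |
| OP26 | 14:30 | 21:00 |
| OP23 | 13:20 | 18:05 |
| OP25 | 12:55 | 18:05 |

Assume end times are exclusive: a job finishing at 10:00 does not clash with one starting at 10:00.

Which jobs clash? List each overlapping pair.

OP23 & OP25, OP23 & OP26, OP25 & OP26

Two intervals overlap when each starts before the other ends.
Sorted by start: OP24, OP25, OP23, OP26.
OP25 starts exactly when OP24 ends (back-to-back, no overlap); OP24 is clear from here.
OP23 starts before OP25 ends → OP25 and OP23 overlap.
OP26 starts before OP25 ends → OP25 and OP26 overlap.
OP26 starts before OP23 ends → OP23 and OP26 overlap.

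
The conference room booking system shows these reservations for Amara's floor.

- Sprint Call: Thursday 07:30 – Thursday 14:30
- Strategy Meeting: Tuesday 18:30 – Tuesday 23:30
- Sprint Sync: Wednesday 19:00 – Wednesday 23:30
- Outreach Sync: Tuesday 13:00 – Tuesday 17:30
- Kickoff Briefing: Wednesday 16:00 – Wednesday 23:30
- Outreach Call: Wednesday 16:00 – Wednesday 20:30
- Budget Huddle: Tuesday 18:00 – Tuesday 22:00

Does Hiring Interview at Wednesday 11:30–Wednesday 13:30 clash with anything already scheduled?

Outreach Sync: ends Tuesday 17:30 at or before Hiring Interview starts Wednesday 11:30 → clear.
Budget Huddle: ends Tuesday 22:00 at or before Hiring Interview starts Wednesday 11:30 → clear.
Strategy Meeting: ends Tuesday 23:30 at or before Hiring Interview starts Wednesday 11:30 → clear.
Kickoff Briefing: starts Wednesday 16:00 at or after Hiring Interview ends Wednesday 13:30 → clear.
Outreach Call: starts Wednesday 16:00 at or after Hiring Interview ends Wednesday 13:30 → clear.
Sprint Sync: starts Wednesday 19:00 at or after Hiring Interview ends Wednesday 13:30 → clear.
Sprint Call: starts Thursday 07:30 at or after Hiring Interview ends Wednesday 13:30 → clear.

No — it doesn't clash with anything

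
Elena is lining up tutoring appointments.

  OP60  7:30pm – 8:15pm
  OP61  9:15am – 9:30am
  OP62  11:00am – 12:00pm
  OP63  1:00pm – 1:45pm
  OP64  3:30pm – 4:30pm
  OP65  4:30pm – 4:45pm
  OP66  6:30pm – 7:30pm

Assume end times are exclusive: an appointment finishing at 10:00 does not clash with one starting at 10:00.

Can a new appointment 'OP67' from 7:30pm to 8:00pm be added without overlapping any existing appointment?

OP61: ends 9:30am at or before OP67 starts 7:30pm → clear.
OP62: ends 12:00pm at or before OP67 starts 7:30pm → clear.
OP63: ends 1:45pm at or before OP67 starts 7:30pm → clear.
OP64: ends 4:30pm at or before OP67 starts 7:30pm → clear.
OP65: ends 4:45pm at or before OP67 starts 7:30pm → clear.
OP66: ends 7:30pm at or before OP67 starts 7:30pm → clear.
OP60: starts 7:30pm before OP67 ends 8:00pm, and ends 8:15pm after OP67 starts 7:30pm → overlap.
OP67 overlaps OP60.

No — it overlaps OP60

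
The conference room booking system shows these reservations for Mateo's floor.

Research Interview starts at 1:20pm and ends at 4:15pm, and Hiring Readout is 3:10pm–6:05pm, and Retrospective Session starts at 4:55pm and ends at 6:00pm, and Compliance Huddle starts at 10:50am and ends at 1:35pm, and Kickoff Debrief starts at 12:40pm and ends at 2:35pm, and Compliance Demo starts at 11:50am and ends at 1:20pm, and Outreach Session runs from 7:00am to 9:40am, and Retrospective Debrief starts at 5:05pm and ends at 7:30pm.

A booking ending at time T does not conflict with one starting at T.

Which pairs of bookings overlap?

Sorted by start: Outreach Session, Compliance Huddle, Compliance Demo, Kickoff Debrief, Research Interview, Hiring Readout, Retrospective Session, Retrospective Debrief.
Compliance Huddle starts after Outreach Session ends; Outreach Session is clear from here.
Compliance Demo starts before Compliance Huddle ends → Compliance Huddle and Compliance Demo overlap.
Kickoff Debrief starts before Compliance Huddle ends → Compliance Huddle and Kickoff Debrief overlap.
Research Interview starts before Compliance Huddle ends → Compliance Huddle and Research Interview overlap.
Hiring Readout starts after Compliance Huddle ends; Compliance Huddle is clear from here.
Kickoff Debrief starts before Compliance Demo ends → Compliance Demo and Kickoff Debrief overlap.
Research Interview starts exactly when Compliance Demo ends (back-to-back, no overlap); Compliance Demo is clear from here.
Research Interview starts before Kickoff Debrief ends → Kickoff Debrief and Research Interview overlap.
Hiring Readout starts after Kickoff Debrief ends; Kickoff Debrief is clear from here.
Hiring Readout starts before Research Interview ends → Research Interview and Hiring Readout overlap.
Retrospective Session starts after Research Interview ends; Research Interview is clear from here.
Retrospective Session starts before Hiring Readout ends → Hiring Readout and Retrospective Session overlap.
Retrospective Debrief starts before Hiring Readout ends → Hiring Readout and Retrospective Debrief overlap.
Retrospective Debrief starts before Retrospective Session ends → Retrospective Session and Retrospective Debrief overlap.

Compliance Demo & Compliance Huddle, Compliance Demo & Kickoff Debrief, Compliance Huddle & Kickoff Debrief, Compliance Huddle & Research Interview, Hiring Readout & Research Interview, Hiring Readout & Retrospective Debrief, Hiring Readout & Retrospective Session, Kickoff Debrief & Research Interview, Retrospective Debrief & Retrospective Session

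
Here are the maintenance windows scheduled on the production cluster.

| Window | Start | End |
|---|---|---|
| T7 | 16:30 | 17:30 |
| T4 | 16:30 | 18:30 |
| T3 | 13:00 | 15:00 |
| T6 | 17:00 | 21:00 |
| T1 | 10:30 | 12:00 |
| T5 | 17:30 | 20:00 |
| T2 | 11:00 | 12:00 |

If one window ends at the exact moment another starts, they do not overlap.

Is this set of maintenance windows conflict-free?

No

Check each pair: they overlap iff neither finishes before the other starts.
Sorted by start: T1, T2, T3, T4, T7, T6, T5.
T2 starts before T1 ends → T1 and T2 overlap.
That's a conflict, so the schedule is not conflict-free.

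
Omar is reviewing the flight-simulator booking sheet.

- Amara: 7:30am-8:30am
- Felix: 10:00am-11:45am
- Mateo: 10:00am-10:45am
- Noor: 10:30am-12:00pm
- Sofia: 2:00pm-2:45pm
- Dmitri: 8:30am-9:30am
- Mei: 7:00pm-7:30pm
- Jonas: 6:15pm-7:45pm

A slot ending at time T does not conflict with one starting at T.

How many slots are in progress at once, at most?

Sweep the timeline, counting +1 at each start and −1 at each end (ends before starts at a tie):
7:30am start Amara → 1
8:30am end Amara → 0
8:30am start Dmitri → 1
9:30am end Dmitri → 0
10:00am start Felix → 1
10:00am start Mateo → 2
10:30am start Noor → 3
10:45am end Mateo → 2
11:45am end Felix → 1
12:00pm end Noor → 0
2:00pm start Sofia → 1
2:45pm end Sofia → 0
6:15pm start Jonas → 1
7:00pm start Mei → 2
7:30pm end Mei → 1
7:45pm end Jonas → 0
Peak is 3, at 10:30am (Felix, Mateo, Noor).

3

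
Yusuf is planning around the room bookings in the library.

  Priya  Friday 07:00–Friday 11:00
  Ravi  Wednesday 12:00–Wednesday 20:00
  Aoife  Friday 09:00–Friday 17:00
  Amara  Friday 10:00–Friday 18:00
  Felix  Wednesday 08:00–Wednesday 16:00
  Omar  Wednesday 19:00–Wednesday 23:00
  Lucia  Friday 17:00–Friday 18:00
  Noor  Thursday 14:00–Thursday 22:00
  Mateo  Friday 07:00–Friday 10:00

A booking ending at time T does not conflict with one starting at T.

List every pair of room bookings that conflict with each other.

Sorted by start: Felix, Ravi, Omar, Noor, Mateo, Priya, Aoife, Amara, Lucia.
Ravi starts before Felix ends → Felix and Ravi overlap.
Omar starts after Felix ends — done with Felix.
Omar starts before Ravi ends → Ravi and Omar overlap.
Noor starts after Ravi ends — done with Ravi.
Noor starts after Omar ends — done with Omar.
Mateo starts after Noor ends — done with Noor.
Priya starts before Mateo ends → Mateo and Priya overlap.
Aoife starts before Mateo ends → Mateo and Aoife overlap.
Amara starts exactly when Mateo ends (back-to-back, no overlap) — done with Mateo.
Aoife starts before Priya ends → Priya and Aoife overlap.
Amara starts before Priya ends → Priya and Amara overlap.
Lucia starts after Priya ends.
Amara starts before Aoife ends → Aoife and Amara overlap.
Lucia starts exactly when Aoife ends (back-to-back, no overlap).
Lucia starts before Amara ends → Amara and Lucia overlap.

Amara & Aoife, Amara & Lucia, Amara & Priya, Aoife & Mateo, Aoife & Priya, Felix & Ravi, Mateo & Priya, Omar & Ravi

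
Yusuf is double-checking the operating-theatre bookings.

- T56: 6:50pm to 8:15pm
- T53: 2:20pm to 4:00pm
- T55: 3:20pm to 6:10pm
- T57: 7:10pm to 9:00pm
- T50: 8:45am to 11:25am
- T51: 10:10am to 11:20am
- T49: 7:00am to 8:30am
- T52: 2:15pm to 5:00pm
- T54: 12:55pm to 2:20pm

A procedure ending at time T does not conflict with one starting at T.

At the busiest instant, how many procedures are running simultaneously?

Sweep the timeline, counting +1 at each start and −1 at each end (ends before starts at a tie):
7:00am start T49 → 1
8:30am end T49 → 0
8:45am start T50 → 1
10:10am start T51 → 2
11:20am end T51 → 1
11:25am end T50 → 0
12:55pm start T54 → 1
2:15pm start T52 → 2
2:20pm end T54 → 1
2:20pm start T53 → 2
3:20pm start T55 → 3
4:00pm end T53 → 2
5:00pm end T52 → 1
6:10pm end T55 → 0
6:50pm start T56 → 1
7:10pm start T57 → 2
8:15pm end T56 → 1
9:00pm end T57 → 0
Peak is 3, at 3:20pm (T52, T53, T55).

3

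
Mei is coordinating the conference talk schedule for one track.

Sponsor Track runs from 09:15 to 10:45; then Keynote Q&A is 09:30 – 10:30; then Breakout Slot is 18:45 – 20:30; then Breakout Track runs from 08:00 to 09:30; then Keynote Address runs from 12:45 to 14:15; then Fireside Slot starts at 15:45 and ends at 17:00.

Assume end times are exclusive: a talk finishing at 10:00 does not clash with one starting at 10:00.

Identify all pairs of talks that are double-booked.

Breakout Track & Sponsor Track, Keynote Q&A & Sponsor Track

Sorted by start: Breakout Track, Sponsor Track, Keynote Q&A, Keynote Address, Fireside Slot, Breakout Slot.
Sponsor Track starts before Breakout Track ends → Breakout Track and Sponsor Track overlap.
Keynote Q&A starts exactly when Breakout Track ends (back-to-back, no overlap) — done with Breakout Track.
Keynote Q&A starts before Sponsor Track ends → Sponsor Track and Keynote Q&A overlap.
Keynote Address starts after Sponsor Track ends — done with Sponsor Track.
Keynote Address starts after Keynote Q&A ends — done with Keynote Q&A.
Fireside Slot starts after Keynote Address ends — done with Keynote Address.
Breakout Slot starts after Fireside Slot ends.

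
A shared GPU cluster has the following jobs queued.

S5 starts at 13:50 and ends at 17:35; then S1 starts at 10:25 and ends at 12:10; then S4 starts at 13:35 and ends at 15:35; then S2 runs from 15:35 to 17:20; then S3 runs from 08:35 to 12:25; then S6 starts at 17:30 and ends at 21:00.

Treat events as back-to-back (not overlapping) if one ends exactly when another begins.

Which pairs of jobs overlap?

Sorted by start: S3, S1, S4, S5, S2, S6.
S1 starts before S3 ends → S3 and S1 overlap.
S4 starts after S3 ends; S3 is clear from here.
S4 starts after S1 ends; S1 is clear from here.
S5 starts before S4 ends → S4 and S5 overlap.
S2 starts exactly when S4 ends (back-to-back, no overlap); S4 is clear from here.
S2 starts before S5 ends → S5 and S2 overlap.
S6 starts before S5 ends → S5 and S6 overlap.
S6 starts after S2 ends.

S1 & S3, S2 & S5, S4 & S5, S5 & S6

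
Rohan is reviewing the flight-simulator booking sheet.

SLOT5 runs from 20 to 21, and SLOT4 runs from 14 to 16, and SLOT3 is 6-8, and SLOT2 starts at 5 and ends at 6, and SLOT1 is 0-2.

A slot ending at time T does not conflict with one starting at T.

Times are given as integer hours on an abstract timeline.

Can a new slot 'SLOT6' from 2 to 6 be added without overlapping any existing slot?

SLOT1: ends 2 at or before SLOT6 starts 2 → clear.
SLOT2: starts 5 before SLOT6 ends 6, and ends 6 after SLOT6 starts 2 → overlap.
SLOT3: starts 6 at or after SLOT6 ends 6 → clear.
SLOT4: starts 14 at or after SLOT6 ends 6 → clear.
SLOT5: starts 20 at or after SLOT6 ends 6 → clear.
SLOT6 overlaps SLOT2.

No — it overlaps SLOT2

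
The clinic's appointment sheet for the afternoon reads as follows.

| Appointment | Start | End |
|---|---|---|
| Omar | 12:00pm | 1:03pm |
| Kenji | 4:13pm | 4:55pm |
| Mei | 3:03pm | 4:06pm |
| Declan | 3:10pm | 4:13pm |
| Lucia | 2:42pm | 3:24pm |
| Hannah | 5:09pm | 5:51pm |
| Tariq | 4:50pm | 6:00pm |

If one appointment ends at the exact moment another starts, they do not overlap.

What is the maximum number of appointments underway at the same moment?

Sort all start/end points and keep a running count:
12:00pm start Omar → 1
1:03pm end Omar → 0
2:42pm start Lucia → 1
3:03pm start Mei → 2
3:10pm start Declan → 3
3:24pm end Lucia → 2
4:06pm end Mei → 1
4:13pm end Declan → 0
4:13pm start Kenji → 1
4:50pm start Tariq → 2
4:55pm end Kenji → 1
5:09pm start Hannah → 2
5:51pm end Hannah → 1
6:00pm end Tariq → 0
Peak is 3, at 3:10pm (Declan, Lucia, Mei).

3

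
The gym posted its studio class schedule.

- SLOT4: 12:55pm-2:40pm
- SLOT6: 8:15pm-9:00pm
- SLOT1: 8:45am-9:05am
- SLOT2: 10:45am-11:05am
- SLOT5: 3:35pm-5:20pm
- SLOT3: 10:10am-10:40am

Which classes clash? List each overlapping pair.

none

Sorted by start: SLOT1, SLOT3, SLOT2, SLOT4, SLOT5, SLOT6.
SLOT3 starts after SLOT1 ends; SLOT1 is clear from here.
SLOT2 starts after SLOT3 ends; SLOT3 is clear from here.
SLOT4 starts after SLOT2 ends; SLOT2 is clear from here.
SLOT5 starts after SLOT4 ends; SLOT4 is clear from here.
SLOT6 starts after SLOT5 ends.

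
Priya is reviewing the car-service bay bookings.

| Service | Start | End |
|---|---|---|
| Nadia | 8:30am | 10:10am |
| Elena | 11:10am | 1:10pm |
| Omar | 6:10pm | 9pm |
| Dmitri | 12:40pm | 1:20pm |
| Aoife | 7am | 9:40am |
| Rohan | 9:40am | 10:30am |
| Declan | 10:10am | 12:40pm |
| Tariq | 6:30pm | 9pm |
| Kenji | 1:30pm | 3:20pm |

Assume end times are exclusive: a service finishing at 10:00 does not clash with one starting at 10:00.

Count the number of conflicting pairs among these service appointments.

Sorted by start: Aoife, Nadia, Rohan, Declan, Elena, Dmitri, Kenji, Omar, Tariq.
Nadia starts before Aoife ends → Aoife and Nadia overlap.
Rohan starts exactly when Aoife ends (back-to-back, no overlap); Aoife is clear from here.
Rohan starts before Nadia ends → Nadia and Rohan overlap.
Declan starts exactly when Nadia ends (back-to-back, no overlap); Nadia is clear from here.
Declan starts before Rohan ends → Rohan and Declan overlap.
Elena starts after Rohan ends; Rohan is clear from here.
Elena starts before Declan ends → Declan and Elena overlap.
Dmitri starts exactly when Declan ends (back-to-back, no overlap); Declan is clear from here.
Dmitri starts before Elena ends → Elena and Dmitri overlap.
Kenji starts after Elena ends; Elena is clear from here.
Kenji starts after Dmitri ends; Dmitri is clear from here.
Omar starts after Kenji ends; Kenji is clear from here.
Tariq starts before Omar ends → Omar and Tariq overlap.
Overlapping pairs: Aoife & Nadia, Declan & Elena, Declan & Rohan, Dmitri & Elena, Nadia & Rohan, Omar & Tariq — 6 in total.

6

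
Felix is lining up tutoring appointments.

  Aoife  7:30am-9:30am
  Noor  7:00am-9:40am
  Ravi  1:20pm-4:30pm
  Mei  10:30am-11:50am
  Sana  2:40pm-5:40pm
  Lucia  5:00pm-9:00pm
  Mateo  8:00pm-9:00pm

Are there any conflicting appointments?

Yes

Sorted by start: Noor, Aoife, Mei, Ravi, Sana, Lucia, Mateo.
Aoife starts before Noor ends → Noor and Aoife overlap.
That's a conflict, so the schedule is not conflict-free.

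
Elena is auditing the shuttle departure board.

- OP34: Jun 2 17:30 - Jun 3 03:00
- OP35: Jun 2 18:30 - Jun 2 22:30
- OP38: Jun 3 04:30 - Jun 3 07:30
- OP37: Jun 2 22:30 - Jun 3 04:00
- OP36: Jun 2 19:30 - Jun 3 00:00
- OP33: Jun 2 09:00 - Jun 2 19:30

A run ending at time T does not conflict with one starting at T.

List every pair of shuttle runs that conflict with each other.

OP33 & OP34, OP33 & OP35, OP34 & OP35, OP34 & OP36, OP34 & OP37, OP35 & OP36, OP36 & OP37

Sorted by start: OP33, OP34, OP35, OP36, OP37, OP38.
OP34 starts before OP33 ends → OP33 and OP34 overlap.
OP35 starts before OP33 ends → OP33 and OP35 overlap.
OP36 starts exactly when OP33 ends (back-to-back, no overlap); OP33 is clear from here.
OP35 starts before OP34 ends → OP34 and OP35 overlap.
OP36 starts before OP34 ends → OP34 and OP36 overlap.
OP37 starts before OP34 ends → OP34 and OP37 overlap.
OP38 starts after OP34 ends.
OP36 starts before OP35 ends → OP35 and OP36 overlap.
OP37 starts exactly when OP35 ends (back-to-back, no overlap); OP35 is clear from here.
OP37 starts before OP36 ends → OP36 and OP37 overlap.
OP38 starts after OP36 ends.
OP38 starts after OP37 ends.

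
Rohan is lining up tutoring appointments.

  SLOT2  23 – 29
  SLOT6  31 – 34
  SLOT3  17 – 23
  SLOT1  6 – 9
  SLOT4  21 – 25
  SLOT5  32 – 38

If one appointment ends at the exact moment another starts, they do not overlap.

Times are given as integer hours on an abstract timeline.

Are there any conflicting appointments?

Yes

Check each pair: they overlap iff neither finishes before the other starts.
Sorted by start: SLOT1, SLOT3, SLOT4, SLOT2, SLOT6, SLOT5.
SLOT3 starts after SLOT1 ends, so SLOT1 has no further overlaps.
SLOT4 starts before SLOT3 ends → SLOT3 and SLOT4 overlap.
That's a conflict, so the schedule is not conflict-free.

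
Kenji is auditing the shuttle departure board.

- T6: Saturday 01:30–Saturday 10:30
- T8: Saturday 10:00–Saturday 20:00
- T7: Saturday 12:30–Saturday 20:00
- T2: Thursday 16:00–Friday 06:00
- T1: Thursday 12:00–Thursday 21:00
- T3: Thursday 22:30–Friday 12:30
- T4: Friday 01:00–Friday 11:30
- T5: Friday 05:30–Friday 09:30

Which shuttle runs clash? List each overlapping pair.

Sorted by start: T1, T2, T3, T4, T5, T6, T8, T7.
T2 starts before T1 ends → T1 and T2 overlap.
T3 starts after T1 ends, so nothing later overlaps T1 either.
T3 starts before T2 ends → T2 and T3 overlap.
T4 starts before T2 ends → T2 and T4 overlap.
T5 starts before T2 ends → T2 and T5 overlap.
T6 starts after T2 ends, so nothing later overlaps T2 either.
T4 starts before T3 ends → T3 and T4 overlap.
T5 starts before T3 ends → T3 and T5 overlap.
T6 starts after T3 ends, so nothing later overlaps T3 either.
T5 starts before T4 ends → T4 and T5 overlap.
T6 starts after T4 ends, so nothing later overlaps T4 either.
T6 starts after T5 ends, so nothing later overlaps T5 either.
T8 starts before T6 ends → T6 and T8 overlap.
T7 starts after T6 ends.
T7 starts before T8 ends → T8 and T7 overlap.

T1 & T2, T2 & T3, T2 & T4, T2 & T5, T3 & T4, T3 & T5, T4 & T5, T6 & T8, T7 & T8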